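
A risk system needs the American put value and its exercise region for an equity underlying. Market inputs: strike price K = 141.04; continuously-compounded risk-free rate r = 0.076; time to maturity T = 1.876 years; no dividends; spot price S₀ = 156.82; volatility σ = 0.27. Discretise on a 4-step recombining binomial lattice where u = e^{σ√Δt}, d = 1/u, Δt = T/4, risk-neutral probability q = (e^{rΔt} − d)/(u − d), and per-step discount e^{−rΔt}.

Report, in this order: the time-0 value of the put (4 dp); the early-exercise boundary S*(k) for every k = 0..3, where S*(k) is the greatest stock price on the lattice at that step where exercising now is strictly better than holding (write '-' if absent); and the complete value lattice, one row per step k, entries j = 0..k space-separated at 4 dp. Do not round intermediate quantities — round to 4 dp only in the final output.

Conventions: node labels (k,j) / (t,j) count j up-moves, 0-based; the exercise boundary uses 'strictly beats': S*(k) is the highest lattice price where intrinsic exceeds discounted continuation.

params: Δt=0.46900 u=1.20310 d=0.83118 q=0.55147 e^(-rΔt)=0.96498
t_4 payoffs: 66.1908 32.6986 0.0000 0.0000 0.0000
t_3: node(3,0) S=90.0515 payoff=50.9885 vs cont=46.0498 → 50.9885 [stop]  node(3,1) S=130.3461 payoff=10.6939 vs cont=14.1527 → 14.1527 [wait]  node(3,2) S=188.6709 payoff=0.0000 vs cont=0.0000 → 0.0000 [wait]  node(3,3) S=273.0939 payoff=0.0000 vs cont=0.0000 → 0.0000 [wait]  ⇒ S*(3)=90.0515
t_2: node(2,0) S=108.3414 payoff=32.6986 vs cont=29.6005 → 32.6986 [stop]  node(2,1) S=156.8200 payoff=0.0000 vs cont=6.1256 → 6.1256 [wait]  node(2,2) S=226.9909 payoff=0.0000 vs cont=0.0000 → 0.0000 [wait]  ⇒ S*(2)=108.3414
t_1: node(1,0) S=130.3461 payoff=10.6939 vs cont=17.4125 → 17.4125 [wait]  node(1,1) S=188.6709 payoff=0.0000 vs cont=2.6513 → 2.6513 [wait]  ⇒ S*(1)=-
t_0: node(0,0) S=156.8200 payoff=0.0000 vs cont=8.9475 → 8.9475 [wait]  ⇒ S*(0)=-

price = 8.9475
boundary = - - 108.3414 90.0515
tree:
8.9475
17.4125 2.6513
32.6986 6.1256 0.0000
50.9885 14.1527 0.0000 0.0000
66.1908 32.6986 0.0000 0.0000 0.0000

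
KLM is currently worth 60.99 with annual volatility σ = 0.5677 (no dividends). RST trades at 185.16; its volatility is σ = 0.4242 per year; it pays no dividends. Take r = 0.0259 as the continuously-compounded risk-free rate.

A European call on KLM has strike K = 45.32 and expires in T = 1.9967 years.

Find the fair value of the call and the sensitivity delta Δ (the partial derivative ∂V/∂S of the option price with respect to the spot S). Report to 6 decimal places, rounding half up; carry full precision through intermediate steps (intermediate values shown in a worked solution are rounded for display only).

price = 26.597429
Δ = 0.798352

σ√T = 0.5677·√1.9967 = 0.802186
d₁ = (ln(S/K) + (r+σ²/2)T) / (σ√T) = (ln(60.99/45.32) + (0.0259+0.5677²/2)·1.9967) / 0.802186 = (0.296961 + 0.373466) / 0.802186 = 0.835750
d₂ = d₁ − σ√T = 0.835750 − 0.802186 = 0.033564
e^{−rT} = 0.949600
N(d₁) = 0.798352,  N(d₂) = 0.513388
Call price V = S·N(d₁) − K·e^{−rT}·N(d₂) = 48.691507 − 22.094078 = 26.597429
Δ = N(d₁) = 0.798352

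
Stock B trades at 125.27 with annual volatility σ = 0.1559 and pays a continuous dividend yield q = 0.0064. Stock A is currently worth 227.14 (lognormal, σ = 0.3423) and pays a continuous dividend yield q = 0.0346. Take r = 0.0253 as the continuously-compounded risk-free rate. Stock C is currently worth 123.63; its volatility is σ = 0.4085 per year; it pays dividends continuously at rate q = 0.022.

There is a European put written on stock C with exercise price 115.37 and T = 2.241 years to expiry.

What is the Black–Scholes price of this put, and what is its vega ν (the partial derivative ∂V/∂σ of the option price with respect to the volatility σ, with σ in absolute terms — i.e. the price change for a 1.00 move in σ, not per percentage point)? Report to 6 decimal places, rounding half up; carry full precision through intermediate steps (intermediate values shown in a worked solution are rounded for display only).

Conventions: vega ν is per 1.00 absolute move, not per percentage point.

σ√T = 0.4085·√2.241 = 0.611523
d₁ = (ln(S/K) + (r−q+σ²/2)T) / (σ√T) = (ln(123.63/115.37) + (0.0253−0.022+0.4085²/2)·2.241) / 0.611523 = (0.069149 + 0.194376) / 0.611523 = 0.430931
d₂ = d₁ − σ√T = 0.430931 − 0.611523 = -0.180592
e^{−rT} = 0.944880
e^{−qT} = 0.951894
N(−d₁) = 0.333259,  N(−d₂) = 0.571656
Put price V = K·e^{−rT}·N(−d₂) − S·e^{−qT}·N(−d₁) = 62.316690 − 39.218806 = 23.097884
φ(d₁) = (1/√(2π))·e^{−d₁²/2} = 0.363568
ν = S·e^{−qT}·φ(d₁)·√T = 64.049927

price = 23.097884
ν = 64.049927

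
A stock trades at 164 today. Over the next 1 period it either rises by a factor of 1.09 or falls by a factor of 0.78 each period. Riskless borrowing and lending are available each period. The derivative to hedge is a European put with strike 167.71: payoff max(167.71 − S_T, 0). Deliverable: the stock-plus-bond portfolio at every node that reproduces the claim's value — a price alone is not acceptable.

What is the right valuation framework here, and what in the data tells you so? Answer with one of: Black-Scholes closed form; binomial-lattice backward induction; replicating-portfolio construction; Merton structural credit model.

Key observation: since the answer must list Δ and B at each node of the 1.09/0.78 lattice on 164, the replicating-portfolio method — solving the two-state system at every node — is the one that applies.

framework: replicating-portfolio construction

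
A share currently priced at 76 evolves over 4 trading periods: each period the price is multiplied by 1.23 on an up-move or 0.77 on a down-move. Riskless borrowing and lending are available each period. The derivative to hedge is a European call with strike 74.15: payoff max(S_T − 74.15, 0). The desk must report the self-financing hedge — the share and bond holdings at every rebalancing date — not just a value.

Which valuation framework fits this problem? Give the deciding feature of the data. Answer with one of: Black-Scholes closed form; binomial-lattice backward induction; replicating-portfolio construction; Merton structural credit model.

framework: replicating-portfolio construction

Key observation: what is demanded is not a single number but the (Δ, B) position at each node of the 1.23/0.77 tree starting at 76; constructing those positions is the replicating-portfolio method.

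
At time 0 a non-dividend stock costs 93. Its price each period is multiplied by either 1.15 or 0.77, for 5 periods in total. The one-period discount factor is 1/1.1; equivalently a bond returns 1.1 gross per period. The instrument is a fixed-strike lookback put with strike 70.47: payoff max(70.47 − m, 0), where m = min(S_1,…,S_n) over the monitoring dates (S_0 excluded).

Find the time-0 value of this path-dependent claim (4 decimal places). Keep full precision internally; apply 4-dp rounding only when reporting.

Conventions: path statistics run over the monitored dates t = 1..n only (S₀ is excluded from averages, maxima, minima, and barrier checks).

price = 0.4277

Set p* = 0.8684 (from d < R < u); the path-dependent value is the discounted p*-expectation over all price paths.
Enumerate all 2^5 = 32 price paths (U = up ×1.15, D = down ×0.77); each path with k up-moves has probability p*^k·(1−p*)^(5−k).
DDDDD: m=25.1731, payoff=45.2969, prob=0.000039
UDDDD: m=37.5962, payoff=32.8738, prob=0.000260
DUDDD: m=37.5962, payoff=32.8738, prob=0.000260
UUDDD: m=56.1501, payoff=14.3199, prob=0.001718
DDUDD: m=37.5962, payoff=32.8738, prob=0.000260
UDUDD: m=56.1501, payoff=14.3199, prob=0.001718
DUUDD: m=56.1501, payoff=14.3199, prob=0.001718
UUUDD: m=83.8606, payoff=0.0000, prob=0.011339
DDDUD: m=37.5962, payoff=32.8738, prob=0.000260
UDDUD: m=56.1501, payoff=14.3199, prob=0.001718
DUDUD: m=56.1501, payoff=14.3199, prob=0.001718
UUDUD: m=83.8606, payoff=0.0000, prob=0.011339
DDUUD: m=55.1397, payoff=15.3303, prob=0.001718
UDUUD: m=82.3515, payoff=0.0000, prob=0.011339
DUUUD: m=71.6100, payoff=0.0000, prob=0.011339
UUUUD: m=106.9500, payoff=0.0000, prob=0.074836
DDDDU: m=32.6923, payoff=37.7777, prob=0.000260
UDDDU: m=48.8262, payoff=21.6438, prob=0.001718
DUDDU: m=48.8262, payoff=21.6438, prob=0.001718
UUDDU: m=72.9223, payoff=0.0000, prob=0.011339
DDUDU: m=48.8262, payoff=21.6438, prob=0.001718
UDUDU: m=72.9223, payoff=0.0000, prob=0.011339
DUUDU: m=71.6100, payoff=0.0000, prob=0.011339
UUUDU: m=106.9500, payoff=0.0000, prob=0.074836
DDDUU: m=42.4576, payoff=28.0124, prob=0.001718
UDDUU: m=63.4107, payoff=7.0593, prob=0.011339
DUDUU: m=63.4107, payoff=7.0593, prob=0.011339
UUDUU: m=94.7042, payoff=0.0000, prob=0.074836
DDUUU: m=55.1397, payoff=15.3303, prob=0.011339
UDUUU: m=82.3515, payoff=0.0000, prob=0.074836
DUUUU: m=71.6100, payoff=0.0000, prob=0.074836
UUUUU: m=106.9500, payoff=0.0000, prob=0.493914
Price = Σ prob·payoff / R^5 = 0.688782 / 1.610510 = 0.4277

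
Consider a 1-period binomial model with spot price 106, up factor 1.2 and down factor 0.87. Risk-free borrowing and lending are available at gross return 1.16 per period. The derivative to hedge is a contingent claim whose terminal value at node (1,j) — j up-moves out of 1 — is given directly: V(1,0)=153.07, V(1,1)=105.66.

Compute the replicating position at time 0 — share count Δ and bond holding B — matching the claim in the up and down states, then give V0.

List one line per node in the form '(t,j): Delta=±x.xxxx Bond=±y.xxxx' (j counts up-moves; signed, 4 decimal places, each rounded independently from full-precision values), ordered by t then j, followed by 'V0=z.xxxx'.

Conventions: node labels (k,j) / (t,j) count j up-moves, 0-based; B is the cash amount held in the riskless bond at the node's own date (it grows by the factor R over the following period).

(0,0): Delta=-1.3553 Bond=239.7069
V0=96.0402

Arbitrage-free pricing uses the up-move probability p* = (R−d)/(u−d) = 0.8788, discounting each step at R = 1.16.
Expiry values: V(1,0)=153.0700, V(1,1)=105.6600
  t=0,j=0: stock 106.0000 → up 127.2000 (V=105.6600), down 92.2200 (V=153.0700). Price 96.0402; hedge Δ=-1.3553, bond B=239.7069.
As a check, the time-0 holding Δ(0,0)·S0 + B(0,0) comes to 96.0402 — exactly V0.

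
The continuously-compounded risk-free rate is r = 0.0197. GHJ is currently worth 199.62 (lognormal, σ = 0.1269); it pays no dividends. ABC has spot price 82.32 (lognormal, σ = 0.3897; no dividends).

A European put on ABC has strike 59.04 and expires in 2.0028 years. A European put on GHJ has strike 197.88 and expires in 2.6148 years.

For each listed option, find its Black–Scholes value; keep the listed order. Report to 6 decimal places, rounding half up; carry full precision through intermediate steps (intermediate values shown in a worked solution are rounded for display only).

price(ABC put K=59.04) = 5.506976
price(GHJ put K=197.88) = 10.673905

[ABC put K=59.04]
σ√T = 0.3897·√2.0028 = 0.551505
d₁ = (ln(S/K) + (r+σ²/2)T) / (σ√T) = (ln(82.32/59.04) + (0.0197+0.3897²/2)·2.0028) / 0.551505 = (0.332399 + 0.191534) / 0.551505 = 0.950006
d₂ = d₁ − σ√T = 0.950006 − 0.551505 = 0.398501
e^{−rT} = 0.961313
N(−d₁) = 0.171055,  N(−d₂) = 0.345130
price = K·e^{−rT}·N(−d₂) − S·N(−d₁) = 19.588190 − 14.081214 = 5.506976
[GHJ put K=197.88]
σ√T = 0.1269·√2.6148 = 0.205202
d₁ = (ln(S/K) + (r+σ²/2)T) / (σ√T) = (ln(199.62/197.88) + (0.0197+0.1269²/2)·2.6148) / 0.205202 = (0.008755 + 0.072565) / 0.205202 = 0.396294
d₂ = d₁ − σ√T = 0.396294 − 0.205202 = 0.191092
e^{−rT} = 0.949793
N(−d₁) = 0.345944,  N(−d₂) = 0.424227
price = K·e^{−rT}·N(−d₂) − S·N(−d₁) = 79.731259 − 69.057354 = 10.673905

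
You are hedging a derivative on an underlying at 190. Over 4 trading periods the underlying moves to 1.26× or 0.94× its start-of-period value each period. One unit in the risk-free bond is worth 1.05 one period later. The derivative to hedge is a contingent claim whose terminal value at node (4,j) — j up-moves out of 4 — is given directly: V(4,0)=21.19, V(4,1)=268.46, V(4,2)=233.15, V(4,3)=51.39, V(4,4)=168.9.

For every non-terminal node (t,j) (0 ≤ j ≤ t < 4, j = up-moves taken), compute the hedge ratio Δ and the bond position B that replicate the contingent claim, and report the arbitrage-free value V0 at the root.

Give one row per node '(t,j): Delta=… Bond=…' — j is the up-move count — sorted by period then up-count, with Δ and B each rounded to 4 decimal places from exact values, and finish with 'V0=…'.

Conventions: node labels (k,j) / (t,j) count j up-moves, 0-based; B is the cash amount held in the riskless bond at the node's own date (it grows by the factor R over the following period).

(0,0): Delta=0.2372 Bond=109.0185
(1,0): Delta=1.0964 Bond=-38.9857
(1,1): Delta=-0.9866 Bond=407.4292
(2,0): Delta=2.6615 Bond=-303.6980
(2,1): Delta=-1.1328 Bond=460.7034
(2,2): Delta=-0.7783 Bond=364.9863
(3,0): Delta=4.8965 Bond=-671.5863
(3,1): Delta=-0.5216 Bond=354.4601
(3,2): Delta=-2.0032 Bond=730.5429
(3,3): Delta=0.9662 Bond=-279.8054
V0=154.0773

Risk-neutral probability p* = (R−d)/(u−d) = (1.05−0.94)/(1.26−0.94) = 0.3438.
Payoffs at expiry: V(4,0)=21.1900, V(4,1)=268.4600, V(4,2)=233.1500, V(4,3)=51.3900, V(4,4)=168.9000
(3,0): S=157.8110. Δ = (V_up−V_dn)/(S_up−S_dn) = (268.4600−21.1900)/(198.8418−148.3423) = 4.8965. V = [p*·268.4600 + (1−p*)·21.1900]/1.05 = 101.1324. B = V − Δ·S = -671.5863.
(3,1): S=211.5338. Δ = (V_up−V_dn)/(S_up−S_dn) = (233.1500−268.4600)/(266.5326−198.8418) = -0.5216. V = [p*·233.1500 + (1−p*)·268.4600]/1.05 = 244.1164. B = V − Δ·S = 354.4601.
(3,2): S=283.5454. Δ = (V_up−V_dn)/(S_up−S_dn) = (51.3900−233.1500)/(357.2672−266.5326) = -2.0032. V = [p*·51.3900 + (1−p*)·233.1500]/1.05 = 162.5429. B = V − Δ·S = 730.5429.
(3,3): S=380.0714. Δ = (V_up−V_dn)/(S_up−S_dn) = (168.9000−51.3900)/(478.8900−357.2672) = 0.9662. V = [p*·168.9000 + (1−p*)·51.3900]/1.05 = 87.4134. B = V − Δ·S = -279.8054.
(2,0): S=167.8840. Δ = (V_up−V_dn)/(S_up−S_dn) = (244.1164−101.1324)/(211.5338−157.8110) = 2.6615. V = [p*·244.1164 + (1−p*)·101.1324]/1.05 = 143.1268. B = V − Δ·S = -303.6980.
(2,1): S=225.0360. Δ = (V_up−V_dn)/(S_up−S_dn) = (162.5429−244.1164)/(283.5454−211.5338) = -1.1328. V = [p*·162.5429 + (1−p*)·244.1164]/1.05 = 205.7862. B = V − Δ·S = 460.7034.
(2,2): S=301.6440. Δ = (V_up−V_dn)/(S_up−S_dn) = (87.4134−162.5429)/(380.0714−283.5454) = -0.7783. V = [p*·87.4134 + (1−p*)·162.5429]/1.05 = 130.2068. B = V − Δ·S = 364.9863.
(1,0): S=178.6000. Δ = (V_up−V_dn)/(S_up−S_dn) = (205.7862−143.1268)/(225.0360−167.8840) = 1.0964. V = [p*·205.7862 + (1−p*)·143.1268]/1.05 = 156.8247. B = V − Δ·S = -38.9857.
(1,1): S=239.4000. Δ = (V_up−V_dn)/(S_up−S_dn) = (130.2068−205.7862)/(301.6440−225.0360) = -0.9866. V = [p*·130.2068 + (1−p*)·205.7862]/1.05 = 171.2436. B = V − Δ·S = 407.4292.
(0,0): S=190.0000. Δ = (V_up−V_dn)/(S_up−S_dn) = (171.2436−156.8247)/(239.4000−178.6000) = 0.2372. V = [p*·171.2436 + (1−p*)·156.8247]/1.05 = 154.0773. B = V − Δ·S = 109.0185.
Verification: the root portfolio costs Δ(0,0)·S0 + B(0,0) = 154.0773, matching V0.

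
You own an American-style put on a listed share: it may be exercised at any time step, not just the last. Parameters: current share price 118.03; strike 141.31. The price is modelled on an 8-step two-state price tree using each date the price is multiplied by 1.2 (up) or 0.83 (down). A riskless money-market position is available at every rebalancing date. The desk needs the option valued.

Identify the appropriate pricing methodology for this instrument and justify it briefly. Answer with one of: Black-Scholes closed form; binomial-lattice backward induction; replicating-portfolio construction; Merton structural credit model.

framework: binomial-lattice backward induction

Key observation: early exercise of the strike-141.31 put must be checked at each of the 8 dates (spot 118.03), which forces a node-by-node comparison of intrinsic and continuation value backward from expiry.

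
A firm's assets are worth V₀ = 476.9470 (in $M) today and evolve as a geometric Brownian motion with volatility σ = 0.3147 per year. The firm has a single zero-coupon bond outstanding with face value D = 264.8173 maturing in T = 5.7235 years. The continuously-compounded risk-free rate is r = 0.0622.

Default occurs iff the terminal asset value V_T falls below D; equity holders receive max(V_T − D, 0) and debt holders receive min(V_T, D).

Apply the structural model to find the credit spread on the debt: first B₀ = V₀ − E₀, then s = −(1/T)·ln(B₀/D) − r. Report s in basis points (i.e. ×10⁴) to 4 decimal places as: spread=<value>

With assets at 476.9470 and a single debt payment of 264.8173 at 5.7235 years:
d₁ = [ln(V₀/D) + (r + σ²/2)T] / (σ√T)
   = [ln(476.9470/264.8173) + (0.0622 + 0.5·0.3147²)·5.7235] / (0.3147·√5.7235)
   = [0.588365 + 0.639418] / 0.752883 = 1.630776
d₂ = d₁ − σ√T = 1.630776 − 0.752883 = 0.877892
N(d₁) = 0.948531,  N(d₂) = 0.809999,  e^(−rT) = 0.700471
E₀ = V₀·N(d₁) − D·e^(−rT)·N(d₂)
   = 476.9470·0.948531 − 264.8173·0.700471·0.809999 = 302.146754
B₀ = V₀ − E₀ = 476.9470 − 302.146754 = 174.800246
spread = −(1/T)·ln(B₀/D) − r = −(1/5.7235)·ln(174.800246/264.8173) − 0.0622 = 0.01037732
in basis points: 0.01037732 × 10⁴ = 103.7732 bp

spread=103.7732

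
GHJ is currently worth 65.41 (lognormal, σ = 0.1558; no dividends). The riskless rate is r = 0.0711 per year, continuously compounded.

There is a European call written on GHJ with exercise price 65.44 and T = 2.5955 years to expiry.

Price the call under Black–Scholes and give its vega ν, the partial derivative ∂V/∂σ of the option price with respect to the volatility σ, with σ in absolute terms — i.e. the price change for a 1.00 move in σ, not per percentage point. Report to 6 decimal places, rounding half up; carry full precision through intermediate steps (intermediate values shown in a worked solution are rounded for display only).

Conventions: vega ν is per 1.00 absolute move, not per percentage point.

price = 13.009562
ν = 29.072223

σ√T = 0.1558·√2.5955 = 0.251002
d₁ = (ln(S/K) + (r+σ²/2)T) / (σ√T) = (ln(65.41/65.44) + (0.0711+0.1558²/2)·2.5955) / 0.251002 = (-0.000459 + 0.216041) / 0.251002 = 0.858887
d₂ = d₁ − σ√T = 0.858887 − 0.251002 = 0.607884
e^{−rT} = 0.831487
N(d₁) = 0.804798,  N(d₂) = 0.728368
Call price V = S·N(d₁) − K·e^{−rT}·N(d₂) = 52.641866 − 39.632303 = 13.009562
φ(d₁) = (1/√(2π))·e^{−d₁²/2} = 0.275882
ν = S·φ(d₁)·√T = 29.072223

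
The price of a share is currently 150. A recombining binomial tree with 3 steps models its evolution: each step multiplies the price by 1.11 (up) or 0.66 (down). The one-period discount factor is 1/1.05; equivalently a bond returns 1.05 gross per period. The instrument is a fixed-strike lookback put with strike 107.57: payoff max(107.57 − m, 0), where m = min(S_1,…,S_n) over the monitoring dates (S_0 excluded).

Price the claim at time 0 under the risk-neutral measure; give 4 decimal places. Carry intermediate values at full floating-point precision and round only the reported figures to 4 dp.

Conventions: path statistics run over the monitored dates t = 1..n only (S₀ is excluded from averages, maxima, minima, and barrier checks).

Risk-neutral up-probability p* = (R−d)/(u−d) = (1.05−0.66)/(1.11−0.66) = 0.8667; the claim prices as the p*-weighted sum of path payoffs discounted by R^3.
Enumerate all 2^3 = 8 price paths (U = up ×1.11, D = down ×0.66); each path with k up-moves has probability p*^k·(1−p*)^(3−k).
DDD: m=43.1244, payoff=64.4456, prob=0.002370
UDD: m=72.5274, payoff=35.0426, prob=0.015407
DUD: m=72.5274, payoff=35.0426, prob=0.015407
UUD: m=121.9779, payoff=0.0000, prob=0.100148
DDU: m=65.3400, payoff=42.2300, prob=0.015407
UDU: m=109.8900, payoff=0.0000, prob=0.100148
DUU: m=99.0000, payoff=8.5700, prob=0.100148
UUU: m=166.5000, payoff=0.0000, prob=0.650963
Price = Σ prob·payoff / R^3 = 2.741516 / 1.157625 = 2.3682

price = 2.3682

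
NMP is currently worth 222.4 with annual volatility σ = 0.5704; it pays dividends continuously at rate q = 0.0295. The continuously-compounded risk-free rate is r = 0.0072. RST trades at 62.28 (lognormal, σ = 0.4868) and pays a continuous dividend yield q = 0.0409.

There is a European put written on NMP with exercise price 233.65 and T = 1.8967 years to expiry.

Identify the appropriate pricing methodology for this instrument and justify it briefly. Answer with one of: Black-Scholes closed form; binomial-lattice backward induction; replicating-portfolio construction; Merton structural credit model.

framework: Black-Scholes closed form

Key observation: the instrument is a plain European put (strike 233.65) on a lognormal asset; the exact continuous-time formula applies directly.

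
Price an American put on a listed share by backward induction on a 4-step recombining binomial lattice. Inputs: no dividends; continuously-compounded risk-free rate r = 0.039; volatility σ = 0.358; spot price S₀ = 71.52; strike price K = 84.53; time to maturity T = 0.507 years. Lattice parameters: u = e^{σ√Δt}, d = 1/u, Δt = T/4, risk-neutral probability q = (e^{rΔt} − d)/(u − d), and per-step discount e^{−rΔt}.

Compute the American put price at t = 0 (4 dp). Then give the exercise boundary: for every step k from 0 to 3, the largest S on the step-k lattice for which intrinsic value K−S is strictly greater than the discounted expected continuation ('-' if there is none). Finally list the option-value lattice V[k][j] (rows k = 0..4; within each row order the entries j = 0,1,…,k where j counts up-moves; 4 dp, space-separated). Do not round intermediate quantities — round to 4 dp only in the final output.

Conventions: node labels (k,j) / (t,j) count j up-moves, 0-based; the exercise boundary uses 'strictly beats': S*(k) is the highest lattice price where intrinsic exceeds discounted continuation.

price = 15.3971
boundary = - - 55.4270 62.9614
tree:
15.3971
21.7371 8.8902
29.1030 14.2165 3.3827
35.7358 21.5686 6.6339 0.0000
41.5748 29.1030 13.0100 0.0000 0.0000

params: Δt=0.12675 u=1.13593 d=0.88033 q=0.48757 e^(-rΔt)=0.99507
t_4 payoffs: 41.5748 29.1030 13.0100 0.0000 0.0000
t_3: node(3,0) S=48.7942 payoff=35.7358 vs cont=35.3190 → 35.7358 [stop]  node(3,1) S=62.9614 payoff=21.5686 vs cont=21.1518 → 21.5686 [stop]  node(3,2) S=81.2420 payoff=3.2880 vs cont=6.6339 → 6.6339 [wait]  node(3,3) S=104.8302 payoff=0.0000 vs cont=0.0000 → 0.0000 [wait]  ⇒ S*(3)=62.9614
t_2: node(2,0) S=55.4270 payoff=29.1030 vs cont=28.6862 → 29.1030 [stop]  node(2,1) S=71.5200 payoff=13.0100 vs cont=14.2165 → 14.2165 [wait]  node(2,2) S=92.2855 payoff=0.0000 vs cont=3.3827 → 3.3827 [wait]  ⇒ S*(2)=55.4270
t_1: node(1,0) S=62.9614 payoff=21.5686 vs cont=21.7371 → 21.7371 [wait]  node(1,1) S=81.2420 payoff=3.2880 vs cont=8.8902 → 8.8902 [wait]  ⇒ S*(1)=-
t_0: node(0,0) S=71.5200 payoff=13.0100 vs cont=15.3971 → 15.3971 [wait]  ⇒ S*(0)=-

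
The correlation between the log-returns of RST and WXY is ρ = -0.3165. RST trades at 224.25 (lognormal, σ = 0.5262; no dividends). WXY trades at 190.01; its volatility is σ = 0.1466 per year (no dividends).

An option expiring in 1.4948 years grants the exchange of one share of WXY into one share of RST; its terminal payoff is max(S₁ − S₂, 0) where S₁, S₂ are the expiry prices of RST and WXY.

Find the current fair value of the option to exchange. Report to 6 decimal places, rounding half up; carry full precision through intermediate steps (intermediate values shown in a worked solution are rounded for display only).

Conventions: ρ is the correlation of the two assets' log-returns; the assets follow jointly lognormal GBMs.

σ_eff = √(σ₁² + σ₂² − 2ρσ₁σ₂) = √(0.5262² + 0.1466² − 2·-0.3165·0.5262·0.1466) = 0.589244
d₁ = (ln(S₁/S₂) + (q₂ − q₁ + σ_eff²/2)T) / (σ_eff√T) = (ln(224.25/190.01) + (0.0 − 0.0 + 0.173604)·1.4948) / 0.720421 = 0.590194
d₂ = d₁ − σ_eff√T = 0.590194 − 0.720421 = -0.130227
N(d₁) = 0.722470,  N(d₂) = 0.448193
V = S₁·e^{−q₁T}·N(d₁) − S₂·e^{−q₂T}·N(d₂) = 162.013820 − 85.161199 = 76.852621
Key observation: no risk-free rate is needed — with the second asset as numeraire the exchange option is a call on the ratio S₁/S₂, and r cancels out of the value.

exchange price = 76.852621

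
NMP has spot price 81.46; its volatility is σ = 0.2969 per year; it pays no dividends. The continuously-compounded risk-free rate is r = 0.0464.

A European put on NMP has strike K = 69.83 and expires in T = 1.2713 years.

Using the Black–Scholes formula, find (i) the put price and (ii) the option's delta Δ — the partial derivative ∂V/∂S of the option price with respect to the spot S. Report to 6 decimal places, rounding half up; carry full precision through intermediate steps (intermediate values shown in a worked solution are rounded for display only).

σ√T = 0.2969·√1.2713 = 0.334761
d₁ = (ln(S/K) + (r+σ²/2)T) / (σ√T) = (ln(81.46/69.83) + (0.0464+0.2969²/2)·1.2713) / 0.334761 = (0.154048 + 0.115021) / 0.334761 = 0.803766
d₂ = d₁ − σ√T = 0.803766 − 0.334761 = 0.469005
e^{−rT} = 0.942718
N(−d₁) = 0.210766,  N(−d₂) = 0.319533
Put price V = K·e^{−rT}·N(−d₂) − S·N(−d₁) = 21.034850 − 17.169011 = 3.865839
Δ = −N(−d₁) = -0.210766

price = 3.865839
Δ = -0.210766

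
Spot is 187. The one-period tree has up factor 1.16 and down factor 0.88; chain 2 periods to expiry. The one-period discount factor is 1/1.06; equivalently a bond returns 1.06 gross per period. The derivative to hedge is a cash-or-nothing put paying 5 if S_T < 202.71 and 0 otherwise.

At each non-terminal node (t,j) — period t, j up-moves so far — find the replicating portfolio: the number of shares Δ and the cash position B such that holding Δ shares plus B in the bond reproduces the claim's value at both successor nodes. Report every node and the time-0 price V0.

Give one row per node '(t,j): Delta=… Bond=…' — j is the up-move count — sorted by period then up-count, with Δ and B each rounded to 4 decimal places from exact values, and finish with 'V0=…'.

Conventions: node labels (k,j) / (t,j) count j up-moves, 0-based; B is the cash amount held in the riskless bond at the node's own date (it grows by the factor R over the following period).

(0,0): Delta=-0.0579 Bond=13.4408
(1,0): Delta=0.0000 Bond=4.7170
(1,1): Delta=-0.0823 Bond=19.5418
V0=2.6110

Under the risk-neutral measure, an up-move has probability p* = (R−d)/(u−d) = 0.6429 and values discount at R = 1.06.
Expiry values: V(2,0)=5.0000, V(2,1)=5.0000, V(2,2)=0.0000
  t=1,j=0: stock 164.5600 → up 190.8896 (V=5.0000), down 144.8128 (V=5.0000). Price 4.7170; hedge Δ=0.0000, bond B=4.7170.
  t=1,j=1: stock 216.9200 → up 251.6272 (V=0.0000), down 190.8896 (V=5.0000). Price 1.6846; hedge Δ=-0.0823, bond B=19.5418.
  t=0,j=0: stock 187.0000 → up 216.9200 (V=1.6846), down 164.5600 (V=4.7170). Price 2.6110; hedge Δ=-0.0579, bond B=13.4408.
Verification: the root portfolio costs Δ(0,0)·S0 + B(0,0) = 2.6110, matching V0.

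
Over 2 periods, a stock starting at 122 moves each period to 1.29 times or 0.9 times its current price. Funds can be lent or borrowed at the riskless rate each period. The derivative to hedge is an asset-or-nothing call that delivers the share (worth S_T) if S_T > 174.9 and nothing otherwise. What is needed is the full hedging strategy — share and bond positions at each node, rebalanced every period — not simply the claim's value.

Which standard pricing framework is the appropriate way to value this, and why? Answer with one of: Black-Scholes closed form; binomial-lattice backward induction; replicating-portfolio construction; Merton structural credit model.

framework: replicating-portfolio construction

Key observation: what is demanded is not a single number but the (Δ, B) position at each node of the 1.29/0.9 tree starting at 122; constructing those positions is the replicating-portfolio method.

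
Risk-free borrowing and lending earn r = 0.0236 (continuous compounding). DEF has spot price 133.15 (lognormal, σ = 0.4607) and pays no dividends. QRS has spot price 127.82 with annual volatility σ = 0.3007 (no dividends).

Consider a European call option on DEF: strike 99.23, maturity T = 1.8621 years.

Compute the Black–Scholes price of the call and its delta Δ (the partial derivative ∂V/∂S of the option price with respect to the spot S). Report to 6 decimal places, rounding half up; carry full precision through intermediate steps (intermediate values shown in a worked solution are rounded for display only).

σ√T = 0.4607·√1.8621 = 0.628666
d₁ = (ln(S/K) + (r+σ²/2)T) / (σ√T) = (ln(133.15/99.23) + (0.0236+0.4607²/2)·1.8621) / 0.628666 = (0.294036 + 0.241556) / 0.628666 = 0.851950
d₂ = d₁ − σ√T = 0.851950 − 0.628666 = 0.223284
e^{−rT} = 0.957006
N(d₁) = 0.802879,  N(d₂) = 0.588343
Call price V = S·N(d₁) − K·e^{−rT}·N(d₂) = 106.903352 − 55.871228 = 51.032123
Δ = N(d₁) = 0.802879

price = 51.032123
Δ = 0.802879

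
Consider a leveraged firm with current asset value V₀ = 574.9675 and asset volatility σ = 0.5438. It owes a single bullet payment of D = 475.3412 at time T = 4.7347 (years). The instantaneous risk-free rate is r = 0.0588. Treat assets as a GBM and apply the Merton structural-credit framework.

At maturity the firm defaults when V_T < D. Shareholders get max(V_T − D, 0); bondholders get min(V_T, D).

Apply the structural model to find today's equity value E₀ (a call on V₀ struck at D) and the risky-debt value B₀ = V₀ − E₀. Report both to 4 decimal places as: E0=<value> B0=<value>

E0=330.0060 B0=244.9615

Apply the equity-as-call identities (strike 475.3412, horizon 4.7347 years):
d₁ = [ln(V₀/D) + (r + σ²/2)T] / (σ√T)
   = [ln(574.9675/475.3412) + (0.0588 + 0.5·0.5438²)·4.7347] / (0.5438·√4.7347)
   = [0.190281 + 0.978469] / 1.183274 = 0.987725
d₂ = d₁ − σ√T = 0.987725 − 1.183274 = -0.195549
N(d₁) = 0.838356,  N(d₂) = 0.422482,  e^(−rT) = 0.756994
E₀ = V₀·N(d₁) − D·e^(−rT)·N(d₂)
   = 574.9675·0.838356 − 475.3412·0.756994·0.422482 = 330.006012
B₀ = V₀ − E₀ = 574.9675 − 330.006012 = 244.961488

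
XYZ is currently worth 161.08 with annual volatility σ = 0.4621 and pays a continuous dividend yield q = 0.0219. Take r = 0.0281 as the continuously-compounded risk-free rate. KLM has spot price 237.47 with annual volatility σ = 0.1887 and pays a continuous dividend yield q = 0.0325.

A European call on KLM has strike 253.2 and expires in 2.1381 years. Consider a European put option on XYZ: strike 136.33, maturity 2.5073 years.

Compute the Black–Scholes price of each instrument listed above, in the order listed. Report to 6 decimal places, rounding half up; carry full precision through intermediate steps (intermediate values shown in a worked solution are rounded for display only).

price(KLM call K=253.2) = 17.667362
price(XYZ put K=136.33) = 28.372403

[KLM call K=253.2]
σ√T = 0.1887·√2.1381 = 0.275922
d₁ = (ln(S/K) + (r−q+σ²/2)T) / (σ√T) = (ln(237.47/253.2) + (0.0281−0.0325+0.1887²/2)·2.1381) / 0.275922 = (-0.064138 + 0.028659) / 0.275922 = -0.128586
d₂ = d₁ − σ√T = -0.128586 − 0.275922 = -0.404508
e^{−rT} = 0.941689
e^{−qT} = 0.932871
N(d₁) = 0.448843,  N(d₂) = 0.342920
price = S·e^{−qT}·N(d₁) − K·e^{−rT}·N(d₂) = 99.431625 − 81.764263 = 17.667362
[XYZ put K=136.33]
σ√T = 0.4621·√2.5073 = 0.731710
d₁ = (ln(S/K) + (r−q+σ²/2)T) / (σ√T) = (ln(161.08/136.33) + (0.0281−0.0219+0.4621²/2)·2.5073) / 0.731710 = (0.166823 + 0.283245) / 0.731710 = 0.615090
d₂ = d₁ − σ√T = 0.615090 − 0.731710 = -0.116620
e^{−rT} = 0.931970
e^{−qT} = 0.946570
N(−d₁) = 0.269248,  N(−d₂) = 0.546419
price = K·e^{−rT}·N(−d₂) − S·e^{−qT}·N(−d₁) = 69.425534 − 41.053131 = 28.372403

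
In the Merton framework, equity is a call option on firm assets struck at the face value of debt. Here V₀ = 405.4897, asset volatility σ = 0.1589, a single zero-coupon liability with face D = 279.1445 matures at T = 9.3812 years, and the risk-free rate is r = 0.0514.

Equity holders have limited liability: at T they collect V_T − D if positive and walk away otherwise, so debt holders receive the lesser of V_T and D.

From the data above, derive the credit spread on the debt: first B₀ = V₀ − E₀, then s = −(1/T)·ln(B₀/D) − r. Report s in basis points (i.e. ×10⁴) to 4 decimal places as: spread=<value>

Apply the equity-as-call identities (strike 279.1445, horizon 9.3812 years):
d₁ = [ln(V₀/D) + (r + σ²/2)T] / (σ√T)
   = [ln(405.4897/279.1445) + (0.0514 + 0.5·0.1589²)·9.3812] / (0.1589·√9.3812)
   = [0.373366 + 0.600628] / 0.486691 = 2.001258
d₂ = d₁ − σ√T = 2.001258 − 0.486691 = 1.514567
N(d₁) = 0.977318,  N(d₂) = 0.935059,  e^(−rT) = 0.617427
E₀ = V₀·N(d₁) − D·e^(−rT)·N(d₂)
   = 405.4897·0.977318 − 279.1445·0.617427·0.935059 = 235.133461
B₀ = V₀ − E₀ = 405.4897 − 235.133461 = 170.356239
spread = −(1/T)·ln(B₀/D) − r = −(1/9.3812)·ln(170.356239/279.1445) − 0.0514 = 0.00124122
in basis points: 0.00124122 × 10⁴ = 12.4122 bp

spread=12.4122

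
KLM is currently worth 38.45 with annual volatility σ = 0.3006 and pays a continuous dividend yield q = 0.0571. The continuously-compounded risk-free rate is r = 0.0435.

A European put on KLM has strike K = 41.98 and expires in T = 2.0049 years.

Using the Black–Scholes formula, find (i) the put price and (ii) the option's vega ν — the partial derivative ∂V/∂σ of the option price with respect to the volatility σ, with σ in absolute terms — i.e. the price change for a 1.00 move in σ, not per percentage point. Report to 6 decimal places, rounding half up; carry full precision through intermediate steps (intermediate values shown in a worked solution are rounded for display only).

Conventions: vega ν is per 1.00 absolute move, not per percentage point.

σ√T = 0.3006·√2.0049 = 0.425633
d₁ = (ln(S/K) + (r−q+σ²/2)T) / (σ√T) = (ln(38.45/41.98) + (0.0435−0.0571+0.3006²/2)·2.0049) / 0.425633 = (-0.087835 + 0.063315) / 0.425633 = -0.057607
d₂ = d₁ − σ√T = -0.057607 − 0.425633 = -0.483240
e^{−rT} = 0.916482
e^{−qT} = 0.891830
N(−d₁) = 0.522969,  N(−d₂) = 0.685537
Put price V = K·e^{−rT}·N(−d₂) − S·e^{−qT}·N(−d₁) = 26.375300 − 17.933066 = 8.442234
φ(d₁) = (1/√(2π))·e^{−d₁²/2} = 0.398281
ν = S·e^{−qT}·φ(d₁)·√T = 19.338118

price = 8.442234
ν = 19.338118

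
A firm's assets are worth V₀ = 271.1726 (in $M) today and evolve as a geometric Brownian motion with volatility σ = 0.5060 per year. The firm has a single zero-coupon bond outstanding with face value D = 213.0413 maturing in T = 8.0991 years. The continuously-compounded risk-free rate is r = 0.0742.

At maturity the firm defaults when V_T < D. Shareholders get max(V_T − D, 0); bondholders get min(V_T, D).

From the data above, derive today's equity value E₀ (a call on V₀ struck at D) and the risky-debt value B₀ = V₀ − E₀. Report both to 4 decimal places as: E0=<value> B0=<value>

With assets at 271.1726 and a single debt payment of 213.0413 at 8.0991 years:
d₁ = [ln(V₀/D) + (r + σ²/2)T] / (σ√T)
   = [ln(271.1726/213.0413) + (0.0742 + 0.5·0.5060²)·8.0991] / (0.5060·√8.0991)
   = [0.241269 + 1.637784] / 1.440021 = 1.304879
d₂ = d₁ − σ√T = 1.304879 − 1.440021 = -0.135142
N(d₁) = 0.904033,  N(d₂) = 0.446250,  e^(−rT) = 0.548289
E₀ = V₀·N(d₁) − D·e^(−rT)·N(d₂)
   = 271.1726·0.904033 − 213.0413·0.548289·0.446250 = 193.023370
B₀ = V₀ − E₀ = 271.1726 − 193.023370 = 78.149230

E0=193.0234 B0=78.1492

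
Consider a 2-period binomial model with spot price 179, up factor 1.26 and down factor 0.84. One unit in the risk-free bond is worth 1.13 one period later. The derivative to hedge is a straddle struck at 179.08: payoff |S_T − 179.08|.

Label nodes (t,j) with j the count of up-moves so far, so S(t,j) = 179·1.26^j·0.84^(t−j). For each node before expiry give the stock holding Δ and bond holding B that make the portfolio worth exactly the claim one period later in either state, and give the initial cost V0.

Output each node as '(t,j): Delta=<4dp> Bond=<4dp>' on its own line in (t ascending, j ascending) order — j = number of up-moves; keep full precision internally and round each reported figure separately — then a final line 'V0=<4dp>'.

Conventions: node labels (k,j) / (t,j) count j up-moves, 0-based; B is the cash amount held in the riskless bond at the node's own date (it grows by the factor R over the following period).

(0,0): Delta=0.6154 Bond=-63.4854
(1,0): Delta=-0.6715 Bond=121.7572
(1,1): Delta=1.0000 Bond=-158.4779
V0=46.6738

Since d<R<u, set p* = (R−d)/(u−d) = 0.6905; price each node as the discounted p*-expectation of its children.
Payoffs at expiry: V(2,0)=52.7776, V(2,1)=10.3736, V(2,2)=105.1004
Node (1,0) S=150.3600: V=(p*·10.3736+(1−p*)·52.7776)/1.13=20.7953; Δ=(10.3736−52.7776)/(189.4536−126.3024)=-0.6715; B=V−Δ·S=121.7572
Node (1,1) S=225.5400: V=(p*·105.1004+(1−p*)·10.3736)/1.13=67.0621; Δ=(105.1004−10.3736)/(284.1804−189.4536)=1.0000; B=V−Δ·S=-158.4779
Node (0,0) S=179.0000: V=(p*·67.0621+(1−p*)·20.7953)/1.13=46.6738; Δ=(67.0621−20.7953)/(225.5400−150.3600)=0.6154; B=V−Δ·S=-63.4854
As a check, the time-0 holding Δ(0,0)·S0 + B(0,0) comes to 46.6738 — exactly V0.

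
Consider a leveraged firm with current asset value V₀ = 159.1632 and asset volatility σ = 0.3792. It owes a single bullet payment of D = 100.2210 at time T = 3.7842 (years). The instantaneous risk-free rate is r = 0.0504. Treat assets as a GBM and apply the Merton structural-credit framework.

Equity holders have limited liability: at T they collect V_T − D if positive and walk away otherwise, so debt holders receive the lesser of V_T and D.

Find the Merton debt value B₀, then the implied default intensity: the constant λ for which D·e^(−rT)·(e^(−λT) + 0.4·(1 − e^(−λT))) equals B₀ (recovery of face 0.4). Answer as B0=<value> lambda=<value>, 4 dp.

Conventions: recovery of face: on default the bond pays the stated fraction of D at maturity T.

Apply the equity-as-call identities (strike 100.2210, horizon 3.7842 years):
d₁ = [ln(V₀/D) + (r + σ²/2)T] / (σ√T)
   = [ln(159.1632/100.2210) + (0.0504 + 0.5·0.3792²)·3.7842] / (0.3792·√3.7842)
   = [0.462552 + 0.462794] / 0.737659 = 1.254437
d₂ = d₁ − σ√T = 1.254437 − 0.737659 = 0.516778
N(d₁) = 0.895158,  N(d₂) = 0.697345,  e^(−rT) = 0.826361
E₀ = V₀·N(d₁) − D·e^(−rT)·N(d₂)
   = 159.1632·0.895158 − 100.2210·0.826361·0.697345 = 84.723091
B₀ = V₀ − E₀ = 159.1632 − 84.723091 = 74.440109
e^(−λT) = (B₀·e^(rT)/D − 0.4)/(1 − 0.4) = (74.4401·1.210125/100.2210 − 0.4)/0.6 = 0.83138643
λ = −ln(0.83138643)/3.7842 = 0.048798

B0=74.4401 lambda=0.0488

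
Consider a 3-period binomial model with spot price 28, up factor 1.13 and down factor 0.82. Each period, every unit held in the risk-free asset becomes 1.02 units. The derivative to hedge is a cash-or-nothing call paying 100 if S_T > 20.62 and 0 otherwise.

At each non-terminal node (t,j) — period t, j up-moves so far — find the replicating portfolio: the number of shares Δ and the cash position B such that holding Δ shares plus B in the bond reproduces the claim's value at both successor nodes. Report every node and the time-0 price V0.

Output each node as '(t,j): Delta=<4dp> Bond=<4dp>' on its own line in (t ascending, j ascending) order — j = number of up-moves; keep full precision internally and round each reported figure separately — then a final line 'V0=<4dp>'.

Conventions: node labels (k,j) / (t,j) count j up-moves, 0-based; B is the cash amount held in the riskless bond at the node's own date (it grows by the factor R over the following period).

Arbitrage-free pricing uses the up-move probability p* = (R−d)/(u−d) = 0.6452, discounting each step at R = 1.02.
Payoffs at expiry: V(3,0)=0.0000, V(3,1)=100.0000, V(3,2)=100.0000, V(3,3)=100.0000
Node (2,0) S=18.8272: V=(p*·100.0000+(1−p*)·0.0000)/1.02=63.2511; Δ=(100.0000−0.0000)/(21.2747−15.4383)=17.1338; B=V−Δ·S=-259.3295
Node (2,1) S=25.9448: V=(p*·100.0000+(1−p*)·100.0000)/1.02=98.0392; Δ=(100.0000−100.0000)/(29.3176−21.2747)=0.0000; B=V−Δ·S=98.0392
Node (2,2) S=35.7532: V=(p*·100.0000+(1−p*)·100.0000)/1.02=98.0392; Δ=(100.0000−100.0000)/(40.4011−29.3176)=0.0000; B=V−Δ·S=98.0392
Node (1,0) S=22.9600: V=(p*·98.0392+(1−p*)·63.2511)/1.02=84.0148; Δ=(98.0392−63.2511)/(25.9448−18.8272)=4.8876; B=V−Δ·S=-28.2050
Node (1,1) S=31.6400: V=(p*·98.0392+(1−p*)·98.0392)/1.02=96.1169; Δ=(98.0392−98.0392)/(35.7532−25.9448)=0.0000; B=V−Δ·S=96.1169
Node (0,0) S=28.0000: V=(p*·96.1169+(1−p*)·84.0148)/1.02=90.0221; Δ=(96.1169−84.0148)/(31.6400−22.9600)=1.3943; B=V−Δ·S=50.9830
Verification: the root portfolio costs Δ(0,0)·S0 + B(0,0) = 90.0221, matching V0.

(0,0): Delta=1.3943 Bond=50.9830
(1,0): Delta=4.8876 Bond=-28.2050
(1,1): Delta=0.0000 Bond=96.1169
(2,0): Delta=17.1338 Bond=-259.3295
(2,1): Delta=0.0000 Bond=98.0392
(2,2): Delta=0.0000 Bond=98.0392
V0=90.0221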